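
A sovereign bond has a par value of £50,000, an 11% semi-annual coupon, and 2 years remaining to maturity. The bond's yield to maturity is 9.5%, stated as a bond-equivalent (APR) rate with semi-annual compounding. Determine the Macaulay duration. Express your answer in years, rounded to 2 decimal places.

Periodic yield y = 0.0475. Discount each cash flow and weight by its period:
  t   CF        PV=CF/(1+0.0475)^t    t·PV
  1     2,750.00     2,625.2983     2,625.2983
  2     2,750.00     2,506.2514     5,012.5028
  3     2,750.00     2,392.6028     7,177.8083
  4    52,750.00    43,813.3375   175,253.3502
  Σ                 51,337.4900   190,068.9595
Price P = Σ PV = 51,337.4900.
Macaulay duration = Σ(t·PV) / P = 190,068.9595 / 51,337.4900 = 3.70234 half-year periods.
In years: 3.70234 / 2 = 1.85117 years.

1.85 years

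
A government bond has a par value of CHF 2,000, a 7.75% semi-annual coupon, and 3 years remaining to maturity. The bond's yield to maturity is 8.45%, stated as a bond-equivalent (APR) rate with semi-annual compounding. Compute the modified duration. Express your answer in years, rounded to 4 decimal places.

Periodic yield y = 0.04225. First find Macaulay duration:
  t   CF        PV=CF/(1+0.04225)^t    t·PV
  1        77.50        74.3584        74.3584
  2        77.50        71.3441       142.6881
  3        77.50        68.4520       205.3559
  4        77.50        65.6771       262.7085
  5        77.50        63.0147       315.0737
  6     2,077.50     1,620.7260     9,724.3562
  Σ                  1,963.5723    10,724.5409
P = 1,963.5723; Macaulay duration = 10,724.5409 / 1,963.5723 = 5.46175 half-year periods = 2.73087 years.
Modified duration = D_Mac / (1 + y) = 2.73087 / 1.04225 = 2.62017 years.

2.6202 years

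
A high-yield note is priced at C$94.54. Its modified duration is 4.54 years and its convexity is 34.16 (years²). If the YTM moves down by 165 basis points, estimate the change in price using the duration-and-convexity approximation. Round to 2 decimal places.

+C$7.52

Duration effect: -D_mod·Δy = -4.54 × (-0.0165) = +0.074910
Convexity effect: ½·C·(Δy)² = 0.5 × 34.16 × (-0.0165)² = +0.00465003
ΔP/P ≈ +0.074910 + 0.00465003 = +0.07956003
ΔP ≈ 94.54 × (+0.07956003) = +7.5216052362.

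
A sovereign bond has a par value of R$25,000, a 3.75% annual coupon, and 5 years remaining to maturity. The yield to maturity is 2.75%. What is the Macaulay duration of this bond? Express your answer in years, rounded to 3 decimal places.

4.660 years

Periodic yield y = 0.0275. Discount each cash flow and weight by its year:
  t   CF        PV=CF/(1+0.0275)^t    t·PV
  1       937.50       912.4088       912.4088
  2       937.50       887.9891     1,775.9781
  3       937.50       864.2229     2,592.6688
  4       937.50       841.0929     3,364.3715
  5    25,937.50    22,647.4318   113,237.1592
  Σ                 26,153.1455   121,882.5864
Price P = Σ PV = 26,153.1455.
Macaulay duration = Σ(t·PV) / P = 121,882.5864 / 26,153.1455 = 4.66034 years.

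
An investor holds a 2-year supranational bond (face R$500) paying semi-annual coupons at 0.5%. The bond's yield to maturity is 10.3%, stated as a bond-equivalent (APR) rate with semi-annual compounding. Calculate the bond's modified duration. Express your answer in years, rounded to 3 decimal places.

1.894 years

Periodic yield y = 0.0515. First find Macaulay duration:
  t   CF        PV=CF/(1+0.0515)^t    t·PV
  1         1.25         1.1888         1.1888
  2         1.25         1.1306         2.2611
  3         1.25         1.0752         3.2255
  4       501.25       410.0316     1,640.1262
  Σ                    413.4261     1,646.8016
P = 413.4261; Macaulay duration = 1,646.8016 / 413.4261 = 3.98330 half-year periods = 1.99165 years.
Modified duration = D_Mac / (1 + y) = 1.99165 / 1.0515 = 1.89411 years.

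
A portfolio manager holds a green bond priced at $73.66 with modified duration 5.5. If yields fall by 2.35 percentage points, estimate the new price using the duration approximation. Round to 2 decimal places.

$83.18

Duration approximation: ΔP/P ≈ -D_mod · Δy = -5.5 × (-0.0235) = +0.129250.
New price ≈ 73.66 × (1 + 0.129250) = 83.180555.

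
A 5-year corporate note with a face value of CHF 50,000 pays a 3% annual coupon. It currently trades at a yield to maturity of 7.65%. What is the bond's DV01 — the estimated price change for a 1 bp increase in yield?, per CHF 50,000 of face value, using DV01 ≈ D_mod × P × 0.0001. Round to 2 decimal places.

CHF 17.67

Periodic yield y = 0.0765.
  t   CF        PV=CF/(1+0.0765)^t    t·PV
  1     1,500.00     1,393.4046     1,393.4046
  2     1,500.00     1,294.3842     2,588.7683
  3     1,500.00     1,202.4005     3,607.2016
  4     1,500.00     1,116.9536     4,467.8143
  5    51,500.00    35,623.5387   178,117.6935
  Σ                 40,630.6815   190,174.8822
P = 40,630.6815; D_Mac = 4.68057 yrs; D_mod = 4.34795 yrs.
DV01 ≈ 4.34795 × 40,630.6815 × 0.0001 = 17.666036.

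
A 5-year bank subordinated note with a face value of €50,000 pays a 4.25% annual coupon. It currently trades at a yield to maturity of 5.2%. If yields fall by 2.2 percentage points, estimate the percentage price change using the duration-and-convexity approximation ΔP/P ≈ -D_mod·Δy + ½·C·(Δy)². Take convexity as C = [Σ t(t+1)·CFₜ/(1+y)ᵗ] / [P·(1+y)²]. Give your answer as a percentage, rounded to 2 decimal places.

+10.20%

With y = 0.052:
  t   CF        PV=CF/(1+0.052)^t    t·PV        t(t+1)·PV
  1     2,125.00     2,019.9620     2,019.9620       4,039.9240
  2     2,125.00     1,920.1159     3,840.2319      11,520.6957
  3     2,125.00     1,825.2053     5,475.6158      21,902.4633
  4     2,125.00     1,734.9860     6,939.9440      34,699.7200
  5    52,125.00    40,454.5495   202,272.7473   1,213,636.4840
  Σ                 47,954.8187   220,548.5010   1,285,799.2870
P = 47,954.8187; D_Mac = 4.59909 yrs; D_mod = 4.37176 yrs; C = 24.22755.
Duration effect: -4.37176 × (-0.022) = +0.096179
Convexity effect: 0.5 × 24.22755 × (-0.022)² = +0.0058631
ΔP/P ≈ +0.096179 + 0.0058631 = +0.102042 = +10.2042%.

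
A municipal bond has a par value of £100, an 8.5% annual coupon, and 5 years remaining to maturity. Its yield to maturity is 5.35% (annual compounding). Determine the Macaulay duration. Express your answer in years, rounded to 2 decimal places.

Periodic yield y = 0.0535. Discount each cash flow and weight by its year:
  t   CF        PV=CF/(1+0.0535)^t    t·PV
  1         8.50         8.0683         8.0683
  2         8.50         7.6586        15.3172
  3         8.50         7.2697        21.8090
  4         8.50         6.9005        27.6020
  5       108.50        83.6098       418.0489
  Σ                    113.5069       490.8455
Price P = Σ PV = 113.5069.
Macaulay duration = Σ(t·PV) / P = 490.8455 / 113.5069 = 4.32437 years.

4.32 years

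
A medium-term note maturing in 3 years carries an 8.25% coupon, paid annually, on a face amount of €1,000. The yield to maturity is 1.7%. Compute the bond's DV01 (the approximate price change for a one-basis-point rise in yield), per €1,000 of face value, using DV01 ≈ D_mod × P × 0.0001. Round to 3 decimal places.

€0.327

Periodic yield y = 0.017.
  t   CF        PV=CF/(1+0.017)^t    t·PV
  1        82.50        81.1209        81.1209
  2        82.50        79.7649       159.5299
  3     1,082.50     1,029.1177     3,087.3531
  Σ                  1,190.0036     3,328.0039
P = 1,190.0036; D_Mac = 2.79663 yrs; D_mod = 2.74989 yrs.
DV01 ≈ 2.74989 × 1,190.0036 × 0.0001 = 0.327237.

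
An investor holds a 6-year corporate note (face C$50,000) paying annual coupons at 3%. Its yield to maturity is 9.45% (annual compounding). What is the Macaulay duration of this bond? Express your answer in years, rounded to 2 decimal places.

Periodic yield y = 0.0945. Discount each cash flow and weight by its year:
  t   CF        PV=CF/(1+0.0945)^t    t·PV
  1     1,500.00     1,370.4888     1,370.4888
  2     1,500.00     1,252.1597     2,504.3194
  3     1,500.00     1,144.0472     3,432.1417
  4     1,500.00     1,045.2693     4,181.0772
  5     1,500.00       955.0199     4,775.0996
  6    51,500.00    29,957.9874   179,747.9243
  Σ                 35,724.9724   196,011.0511
Price P = Σ PV = 35,724.9724.
Macaulay duration = Σ(t·PV) / P = 196,011.0511 / 35,724.9724 = 5.48667 years.

5.49 years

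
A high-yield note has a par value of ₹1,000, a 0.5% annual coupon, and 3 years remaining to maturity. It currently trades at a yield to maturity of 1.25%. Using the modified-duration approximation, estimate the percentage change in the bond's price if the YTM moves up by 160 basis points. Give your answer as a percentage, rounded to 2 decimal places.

-4.72%

Periodic yield y = 0.0125. Modified duration first:
  t   CF        PV=CF/(1+0.0125)^t    t·PV
  1         5.00         4.9383         4.9383
  2         5.00         4.8773         9.7546
  3     1,005.00       968.2354     2,904.7063
  Σ                    978.0510     2,919.3991
P = 978.0510; D_Mac = 2.98492 yrs; D_mod = 2.98492/(1+0.0125) = 2.94806 yrs.
ΔP/P ≈ -D_mod · Δy = -2.94806 × (+0.016) = -0.047169 = -4.7169%.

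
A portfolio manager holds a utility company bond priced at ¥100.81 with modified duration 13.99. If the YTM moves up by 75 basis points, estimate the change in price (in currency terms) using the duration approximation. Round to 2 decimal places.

Duration approximation: ΔP/P ≈ -D_mod · Δy = -13.99 × (+0.0075) = -0.104925.
ΔP ≈ 100.81 × (-0.104925) = -10.57748925.

-¥10.58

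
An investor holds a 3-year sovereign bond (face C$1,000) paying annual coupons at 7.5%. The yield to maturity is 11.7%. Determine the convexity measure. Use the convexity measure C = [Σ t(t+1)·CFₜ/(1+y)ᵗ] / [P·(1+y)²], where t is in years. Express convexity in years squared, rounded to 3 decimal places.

With y = 0.117:
  t   CF        PV=CF/(1+0.117)^t    t·PV        t(t+1)·PV
  1        75.00        67.1441        67.1441         134.2883
  2        75.00        60.1111       120.2223         360.6668
  3     1,075.00       771.3455     2,314.0365       9,256.1459
  Σ                    898.6008     2,501.4029       9,751.1010
P = 898.6008.
Convexity = Σ t(t+1)·PV / [P·(1+y)²] = 9,751.1010 / (898.6008 × 1.247689) = 8.69722.

8.697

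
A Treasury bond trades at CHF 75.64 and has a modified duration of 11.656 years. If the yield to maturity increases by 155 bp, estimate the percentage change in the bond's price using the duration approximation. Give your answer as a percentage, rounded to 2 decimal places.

-18.07%

Duration approximation: ΔP/P ≈ -D_mod · Δy = -11.656 × (+0.0155) = -0.180668.
As a percentage: -18.0668%.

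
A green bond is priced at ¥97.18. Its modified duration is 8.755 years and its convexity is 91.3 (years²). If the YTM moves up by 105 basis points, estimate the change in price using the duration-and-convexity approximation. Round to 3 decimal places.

-¥8.444

Duration effect: -D_mod·Δy = -8.755 × (+0.0105) = -0.0919275
Convexity effect: ½·C·(Δy)² = 0.5 × 91.3 × (0.0105)² = +0.0050329125
ΔP/P ≈ -0.0919275 + 0.0050329125 = -0.0868945875
ΔP ≈ 97.18 × (-0.0868945875) = -8.44441601325.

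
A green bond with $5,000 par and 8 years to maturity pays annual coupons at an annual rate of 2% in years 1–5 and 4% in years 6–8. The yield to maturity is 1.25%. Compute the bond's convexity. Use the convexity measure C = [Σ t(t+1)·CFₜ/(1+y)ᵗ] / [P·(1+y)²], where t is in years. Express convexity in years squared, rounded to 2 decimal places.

With y = 0.0125:
  t   CF        PV=CF/(1+0.0125)^t    t·PV        t(t+1)·PV
  1       100.00        98.7654        98.7654         197.5309
  2       100.00        97.5461       195.0922         585.2766
  3       100.00        96.3418       289.0255       1,156.1020
  4       100.00        95.1524       380.6097       1,903.0486
  5       100.00        93.9777       469.8885       2,819.3312
  6       200.00       185.6350     1,113.8099       7,796.6690
  7       200.00       183.3432     1,283.4023      10,267.2184
  8     5,200.00     4,708.0719    37,664.5754     338,981.1783
  Σ                  5,558.8336    41,495.1689     363,706.3549
P = 5,558.8336.
Convexity = Σ t(t+1)·PV / [P·(1+y)²] = 363,706.3549 / (5,558.8336 × 1.025156) = 63.82299.

63.82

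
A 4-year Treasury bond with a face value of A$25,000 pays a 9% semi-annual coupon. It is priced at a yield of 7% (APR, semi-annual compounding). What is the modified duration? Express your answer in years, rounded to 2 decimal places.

3.35 years

Periodic yield y = 0.035. First find Macaulay duration:
  t   CF        PV=CF/(1+0.035)^t    t·PV
  1     1,125.00     1,086.9565     1,086.9565
  2     1,125.00     1,050.1995     2,100.3991
  3     1,125.00     1,014.6855     3,044.0566
  4     1,125.00       980.3725     3,921.4900
  5     1,125.00       947.2198     4,736.0991
  6     1,125.00       915.1882     5,491.1293
  7     1,125.00       884.2398     6,189.6788
  8    26,125.00    19,839.6269   158,717.0152
  Σ                 26,718.4889   185,286.8247
P = 26,718.4889; Macaulay duration = 185,286.8247 / 26,718.4889 = 6.93478 half-year periods = 3.46739 years.
Modified duration = D_Mac / (1 + y) = 3.46739 / 1.035 = 3.35013 years.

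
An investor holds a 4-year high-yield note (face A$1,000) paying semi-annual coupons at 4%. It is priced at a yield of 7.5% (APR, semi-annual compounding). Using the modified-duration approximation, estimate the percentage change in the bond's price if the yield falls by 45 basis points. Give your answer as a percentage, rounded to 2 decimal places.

Periodic yield y = 0.0375. Modified duration first:
  t   CF        PV=CF/(1+0.0375)^t    t·PV
  1        20.00        19.2771        19.2771
  2        20.00        18.5803        37.1607
  3        20.00        17.9088        53.7263
  4        20.00        17.2615        69.0458
  5        20.00        16.6376        83.1878
  6        20.00        16.0362        96.2172
  7        20.00        15.4566       108.1960
  8     1,020.00       759.7931     6,078.3446
  Σ                    880.9511     6,545.1555
P = 880.9511; D_Mac = 7.42965 half-year periods = 3.71482 yrs; D_mod = 3.71482/(1+0.0375) = 3.58055 yrs.
ΔP/P ≈ -D_mod · Δy = -3.58055 × (-0.0045) = +0.016112 = +1.6112%.

+1.61%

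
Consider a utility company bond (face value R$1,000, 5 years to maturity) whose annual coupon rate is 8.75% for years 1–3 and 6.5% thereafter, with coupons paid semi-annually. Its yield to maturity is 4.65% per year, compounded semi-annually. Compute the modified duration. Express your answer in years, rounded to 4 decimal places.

4.1366 years

Periodic yield y = 0.02325. First find Macaulay duration:
  t   CF        PV=CF/(1+0.02325)^t    t·PV
  1        43.75        42.7559        42.7559
  2        43.75        41.7844        83.5689
  3        43.75        40.8350       122.5051
  4        43.75        39.9072       159.6287
  5        43.75        39.0004       195.0021
  6        43.75        38.1143       228.6856
  7        32.50        27.6701       193.6909
  8        32.50        27.0414       216.3313
  9        32.50        26.4270       237.8428
  10    1,032.50       820.4886     8,204.8855
  Σ                  1,144.0243     9,684.8968
P = 1,144.0243; Macaulay duration = 9,684.8968 / 1,144.0243 = 8.46564 half-year periods = 4.23282 years.
Modified duration = D_Mac / (1 + y) = 4.23282 / 1.02325 = 4.13664 years.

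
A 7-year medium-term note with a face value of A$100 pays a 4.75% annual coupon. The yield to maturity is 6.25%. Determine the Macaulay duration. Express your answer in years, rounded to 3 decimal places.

Periodic yield y = 0.0625. Discount each cash flow and weight by its year:
  t   CF        PV=CF/(1+0.0625)^t    t·PV
  1         4.75         4.4706         4.4706
  2         4.75         4.2076         8.4152
  3         4.75         3.9601        11.8803
  4         4.75         3.7272        14.9086
  5         4.75         3.5079        17.5396
  6         4.75         3.3016        19.8094
  7       104.75        68.5254       479.6777
  Σ                     91.7003       556.7014
Price P = Σ PV = 91.7003.
Macaulay duration = Σ(t·PV) / P = 556.7014 / 91.7003 = 6.07088 years.

6.071 years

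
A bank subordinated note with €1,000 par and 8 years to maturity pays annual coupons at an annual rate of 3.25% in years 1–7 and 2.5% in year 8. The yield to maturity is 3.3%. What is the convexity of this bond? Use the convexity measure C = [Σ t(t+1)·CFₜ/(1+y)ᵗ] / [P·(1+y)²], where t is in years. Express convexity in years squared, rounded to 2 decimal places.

With y = 0.033:
  t   CF        PV=CF/(1+0.033)^t    t·PV        t(t+1)·PV
  1        32.50        31.4618        31.4618          62.9235
  2        32.50        30.4567        60.9134         182.7401
  3        32.50        29.4837        88.4512         353.8047
  4        32.50        28.5418       114.1674         570.8369
  5        32.50        27.6301       138.1503         828.9017
  6        32.50        26.7474       160.4843       1,123.3904
  7        32.50        25.8929       181.2505       1,450.0038
  8     1,025.00       790.5353     6,324.2828      56,918.5450
  Σ                    990.7497     7,099.1616      61,491.1462
P = 990.7497.
Convexity = Σ t(t+1)·PV / [P·(1+y)²] = 61,491.1462 / (990.7497 × 1.067089) = 58.16316.

58.16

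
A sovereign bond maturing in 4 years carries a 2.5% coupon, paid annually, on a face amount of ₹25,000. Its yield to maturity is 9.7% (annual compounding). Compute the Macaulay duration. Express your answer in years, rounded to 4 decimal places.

3.8327 years

Periodic yield y = 0.097. Discount each cash flow and weight by its year:
  t   CF        PV=CF/(1+0.097)^t    t·PV
  1       625.00       569.7356       569.7356
  2       625.00       519.3579     1,038.7158
  3       625.00       473.4348     1,420.3043
  4    25,625.00    17,694.4621    70,777.8482
  Σ                 19,256.9904    73,806.6040
Price P = Σ PV = 19,256.9904.
Macaulay duration = Σ(t·PV) / P = 73,806.6040 / 19,256.9904 = 3.83272 years.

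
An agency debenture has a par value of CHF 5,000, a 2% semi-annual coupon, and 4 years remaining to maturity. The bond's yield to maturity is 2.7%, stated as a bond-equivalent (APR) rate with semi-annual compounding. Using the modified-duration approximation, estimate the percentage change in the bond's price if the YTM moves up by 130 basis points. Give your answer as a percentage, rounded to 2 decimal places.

Periodic yield y = 0.0135. Modified duration first:
  t   CF        PV=CF/(1+0.0135)^t    t·PV
  1        50.00        49.3340        49.3340
  2        50.00        48.6769        97.3537
  3        50.00        48.0285       144.0854
  4        50.00        47.3887       189.5549
  5        50.00        46.7575       233.7875
  6        50.00        46.1347       276.8081
  7        50.00        45.5202       318.6411
  8     5,050.00     4,536.2957    36,290.3654
  Σ                  4,868.1360    37,599.9300
P = 4,868.1360; D_Mac = 7.72368 half-year periods = 3.86184 yrs; D_mod = 3.86184/(1+0.0135) = 3.81040 yrs.
ΔP/P ≈ -D_mod · Δy = -3.81040 × (+0.013) = -0.049535 = -4.9535%.

-4.95%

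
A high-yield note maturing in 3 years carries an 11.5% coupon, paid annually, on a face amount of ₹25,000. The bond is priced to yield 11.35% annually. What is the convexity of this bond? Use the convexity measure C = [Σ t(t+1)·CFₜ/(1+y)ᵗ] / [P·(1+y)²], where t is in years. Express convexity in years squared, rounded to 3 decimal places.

With y = 0.1135:
  t   CF        PV=CF/(1+0.1135)^t    t·PV        t(t+1)·PV
  1     2,875.00     2,581.9488     2,581.9488       5,163.8976
  2     2,875.00     2,318.7686     4,637.5372      13,912.6115
  3    27,875.00    20,190.3669    60,571.1008     242,284.4033
  Σ                 25,091.0843    67,790.5868     261,360.9124
P = 25,091.0843.
Convexity = Σ t(t+1)·PV / [P·(1+y)²] = 261,360.9124 / (25,091.0843 × 1.239882) = 8.40119.

8.401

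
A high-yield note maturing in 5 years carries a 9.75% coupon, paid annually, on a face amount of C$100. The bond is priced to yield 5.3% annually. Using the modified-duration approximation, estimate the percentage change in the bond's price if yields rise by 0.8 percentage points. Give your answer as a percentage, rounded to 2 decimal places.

-3.24%

Periodic yield y = 0.053. Modified duration first:
  t   CF        PV=CF/(1+0.053)^t    t·PV
  1         9.75         9.2593         9.2593
  2         9.75         8.7932        17.5864
  3         9.75         8.3506        25.0519
  4         9.75         7.9303        31.7213
  5       109.75        84.7740       423.8700
  Σ                    119.1074       507.4889
P = 119.1074; D_Mac = 4.26077 yrs; D_mod = 4.26077/(1+0.053) = 4.04631 yrs.
ΔP/P ≈ -D_mod · Δy = -4.04631 × (+0.008) = -0.032370 = -3.2370%.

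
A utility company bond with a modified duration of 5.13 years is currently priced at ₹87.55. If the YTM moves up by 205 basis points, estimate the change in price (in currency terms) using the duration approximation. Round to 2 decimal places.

-₹9.21

Duration approximation: ΔP/P ≈ -D_mod · Δy = -5.13 × (+0.0205) = -0.105165.
ΔP ≈ 87.55 × (-0.105165) = -9.20719575.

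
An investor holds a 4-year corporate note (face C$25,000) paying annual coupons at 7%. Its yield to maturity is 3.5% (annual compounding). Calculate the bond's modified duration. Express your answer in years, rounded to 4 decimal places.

3.5251 years

Periodic yield y = 0.035. First find Macaulay duration:
  t   CF        PV=CF/(1+0.035)^t    t·PV
  1     1,750.00     1,690.8213     1,690.8213
  2     1,750.00     1,633.6437     3,267.2875
  3     1,750.00     1,578.3997     4,735.1992
  4    26,750.00    23,311.0796    93,244.3184
  Σ                 28,213.9443   102,937.6263
P = 28,213.9443; Macaulay duration = 102,937.6263 / 28,213.9443 = 3.64847 years.
Modified duration = D_Mac / (1 + y) = 3.64847 / 1.035 = 3.52509 years.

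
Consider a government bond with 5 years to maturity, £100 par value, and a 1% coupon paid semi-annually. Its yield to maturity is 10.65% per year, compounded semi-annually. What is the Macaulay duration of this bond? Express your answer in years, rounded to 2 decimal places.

Periodic yield y = 0.05325. Discount each cash flow and weight by its period:
  t   CF        PV=CF/(1+0.05325)^t    t·PV
  1         0.50         0.4747         0.4747
  2         0.50         0.4507         0.9014
  3         0.50         0.4279         1.2838
  4         0.50         0.4063         1.6252
  5         0.50         0.3858         1.9288
  6         0.50         0.3663         2.1975
  7         0.50         0.3477         2.4342
  8         0.50         0.3302         2.6412
  9         0.50         0.3135         2.8212
  10      100.50        59.8207       598.2069
  Σ                     63.3237       614.5149
Price P = Σ PV = 63.3237.
Macaulay duration = Σ(t·PV) / P = 614.5149 / 63.3237 = 9.70434 half-year periods.
In years: 9.70434 / 2 = 4.85217 years.

4.85 years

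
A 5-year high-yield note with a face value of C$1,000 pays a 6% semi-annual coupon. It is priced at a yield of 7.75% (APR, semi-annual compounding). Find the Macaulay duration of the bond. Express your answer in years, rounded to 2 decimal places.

Periodic yield y = 0.03875. Discount each cash flow and weight by its period:
  t   CF        PV=CF/(1+0.03875)^t    t·PV
  1        30.00        28.8809        28.8809
  2        30.00        27.8035        55.6070
  3        30.00        26.7663        80.2989
  4        30.00        25.7678       103.0711
  5        30.00        24.8065       124.0327
  6        30.00        23.8811       143.2868
  7        30.00        22.9903       160.9319
  8        30.00        22.1326       177.0610
  9        30.00        21.3070       191.7628
  10    1,030.00       704.2500     7,042.5000
  Σ                    928.5860     8,107.4331
Price P = Σ PV = 928.5860.
Macaulay duration = Σ(t·PV) / P = 8,107.4331 / 928.5860 = 8.73095 half-year periods.
In years: 8.73095 / 2 = 4.36547 years.

4.37 years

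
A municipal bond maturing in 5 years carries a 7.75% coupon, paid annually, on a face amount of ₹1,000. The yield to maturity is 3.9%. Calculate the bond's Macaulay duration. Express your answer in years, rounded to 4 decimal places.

Periodic yield y = 0.039. Discount each cash flow and weight by its year:
  t   CF        PV=CF/(1+0.039)^t    t·PV
  1        77.50        74.5910        74.5910
  2        77.50        71.7911       143.5822
  3        77.50        69.0963       207.2890
  4        77.50        66.5027       266.0109
  5     1,077.50       889.8966     4,449.4829
  Σ                  1,171.8777     5,140.9561
Price P = Σ PV = 1,171.8777.
Macaulay duration = Σ(t·PV) / P = 5,140.9561 / 1,171.8777 = 4.38694 years.

4.3869 years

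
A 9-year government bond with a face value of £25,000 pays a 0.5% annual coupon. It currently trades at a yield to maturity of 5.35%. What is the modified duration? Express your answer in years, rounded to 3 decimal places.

Periodic yield y = 0.0535. First find Macaulay duration:
  t   CF        PV=CF/(1+0.0535)^t    t·PV
  1       125.00       118.6521       118.6521
  2       125.00       112.6266       225.2532
  3       125.00       106.9071       320.7212
  4       125.00       101.4780       405.9120
  5       125.00        96.3246       481.6231
  6       125.00        91.4330       548.5978
  7       125.00        86.7897       607.5280
  8       125.00        82.3823       659.0581
  9    25,125.00    15,717.9250   141,461.3246
  Σ                 16,514.5183   144,828.6699
P = 16,514.5183; Macaulay duration = 144,828.6699 / 16,514.5183 = 8.76978 years.
Modified duration = D_Mac / (1 + y) = 8.76978 / 1.0535 = 8.32442 years.

8.324 years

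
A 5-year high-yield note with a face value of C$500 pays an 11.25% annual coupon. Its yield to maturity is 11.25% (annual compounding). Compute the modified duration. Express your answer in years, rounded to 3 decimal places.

Periodic yield y = 0.1125. First find Macaulay duration:
  t   CF        PV=CF/(1+0.1125)^t    t·PV
  1        56.25        50.5618        50.5618
  2        56.25        45.4488        90.8976
  3        56.25        40.8529       122.5586
  4        56.25        36.7217       146.8867
  5       556.25       326.4149     1,632.0743
  Σ                    500.0000     2,042.9790
P = 500.0000; Macaulay duration = 2,042.9790 / 500.0000 = 4.08596 years.
Modified duration = D_Mac / (1 + y) = 4.08596 / 1.1125 = 3.67277 years.

3.673 years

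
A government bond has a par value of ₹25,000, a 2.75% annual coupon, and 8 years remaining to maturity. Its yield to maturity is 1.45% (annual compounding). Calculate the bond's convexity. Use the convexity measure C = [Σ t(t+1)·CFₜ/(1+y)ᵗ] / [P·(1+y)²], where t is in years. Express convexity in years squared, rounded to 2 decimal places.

62.15

With y = 0.0145:
  t   CF        PV=CF/(1+0.0145)^t    t·PV        t(t+1)·PV
  1       687.50       677.6737       677.6737       1,355.3475
  2       687.50       667.9879     1,335.9758       4,007.9274
  3       687.50       658.4405     1,975.3216       7,901.2862
  4       687.50       649.0296     2,596.1184      12,980.5918
  5       687.50       639.7532     3,198.7658      19,192.5951
  6       687.50       630.6093     3,783.6560      26,485.5920
  7       687.50       621.5962     4,351.1733      34,809.3866
  8    25,687.50    22,893.1434   183,145.1470   1,648,306.3233
  Σ                 27,438.2338   201,063.8317   1,755,039.0499
P = 27,438.2338.
Convexity = Σ t(t+1)·PV / [P·(1+y)²] = 1,755,039.0499 / (27,438.2338 × 1.029210) = 62.14791.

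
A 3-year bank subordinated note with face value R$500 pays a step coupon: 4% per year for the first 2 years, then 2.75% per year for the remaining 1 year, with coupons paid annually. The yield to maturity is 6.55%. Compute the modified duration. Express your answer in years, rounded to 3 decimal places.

Periodic yield y = 0.0655. First find Macaulay duration:
  t   CF        PV=CF/(1+0.0655)^t    t·PV
  1        20.00        18.7705        18.7705
  2        20.00        17.6166        35.2333
  3       513.75       424.7090     1,274.1270
  Σ                    461.0962     1,328.1308
P = 461.0962; Macaulay duration = 1,328.1308 / 461.0962 = 2.88038 years.
Modified duration = D_Mac / (1 + y) = 2.88038 / 1.0655 = 2.70331 years.

2.703 years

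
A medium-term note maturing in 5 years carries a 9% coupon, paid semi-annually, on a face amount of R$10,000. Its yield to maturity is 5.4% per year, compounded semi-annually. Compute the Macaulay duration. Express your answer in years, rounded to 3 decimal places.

4.204 years

Periodic yield y = 0.027. Discount each cash flow and weight by its period:
  t   CF        PV=CF/(1+0.027)^t    t·PV
  1       450.00       438.1694       438.1694
  2       450.00       426.6499       853.2998
  3       450.00       415.4332     1,246.2995
  4       450.00       404.5114     1,618.0455
  5       450.00       393.8767     1,969.3835
  6       450.00       383.5216     2,301.1297
  7       450.00       373.4388     2,614.0714
  8       450.00       363.6210     2,908.9681
  9       450.00       354.0614     3,186.5522
  10   10,450.00     8,005.9312    80,059.3122
  Σ                 11,559.2145    97,195.2313
Price P = Σ PV = 11,559.2145.
Macaulay duration = Σ(t·PV) / P = 97,195.2313 / 11,559.2145 = 8.40846 half-year periods.
In years: 8.40846 / 2 = 4.20423 years.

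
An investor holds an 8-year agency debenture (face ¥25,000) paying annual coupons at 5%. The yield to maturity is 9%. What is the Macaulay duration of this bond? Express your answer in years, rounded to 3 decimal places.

6.596 years

Periodic yield y = 0.09. Discount each cash flow and weight by its year:
  t   CF        PV=CF/(1+0.09)^t    t·PV
  1     1,250.00     1,146.7890     1,146.7890
  2     1,250.00     1,052.1000     2,104.2000
  3     1,250.00       965.2294     2,895.6881
  4     1,250.00       885.5315     3,542.1261
  5     1,250.00       812.4142     4,062.0712
  6     1,250.00       745.3342     4,472.0050
  7     1,250.00       683.7928     4,786.5496
  8    26,250.00    13,173.9898   105,391.9187
  Σ                 19,465.1809   128,401.3476
Price P = Σ PV = 19,465.1809.
Macaulay duration = Σ(t·PV) / P = 128,401.3476 / 19,465.1809 = 6.59646 years.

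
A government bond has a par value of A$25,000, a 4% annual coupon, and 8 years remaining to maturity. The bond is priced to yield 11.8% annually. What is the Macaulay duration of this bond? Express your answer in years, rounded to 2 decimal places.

Periodic yield y = 0.118. Discount each cash flow and weight by its year:
  t   CF        PV=CF/(1+0.118)^t    t·PV
  1     1,000.00       894.4544       894.4544
  2     1,000.00       800.0486     1,600.0973
  3     1,000.00       715.6070     2,146.8210
  4     1,000.00       640.0778     2,560.3113
  5     1,000.00       572.5204     2,862.6021
  6     1,000.00       512.0934     3,072.5604
  7     1,000.00       458.0442     3,206.3093
  8    26,000.00    10,652.1904    85,217.5230
  Σ                 15,245.0363   101,560.6789
Price P = Σ PV = 15,245.0363.
Macaulay duration = Σ(t·PV) / P = 101,560.6789 / 15,245.0363 = 6.66189 years.

6.66 years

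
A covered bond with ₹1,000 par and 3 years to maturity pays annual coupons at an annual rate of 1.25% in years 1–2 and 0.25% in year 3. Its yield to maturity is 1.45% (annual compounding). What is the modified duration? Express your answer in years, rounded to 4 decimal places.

2.9203 years

Periodic yield y = 0.0145. First find Macaulay duration:
  t   CF        PV=CF/(1+0.0145)^t    t·PV
  1        12.50        12.3213        12.3213
  2        12.50        12.1452        24.2905
  3     1,002.50       960.1260     2,880.3780
  Σ                    984.5926     2,916.9898
P = 984.5926; Macaulay duration = 2,916.9898 / 984.5926 = 2.96264 years.
Modified duration = D_Mac / (1 + y) = 2.96264 / 1.0145 = 2.92029 years.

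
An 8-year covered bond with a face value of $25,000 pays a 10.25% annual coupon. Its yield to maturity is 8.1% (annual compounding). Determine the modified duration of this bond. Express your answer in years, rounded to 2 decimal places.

Periodic yield y = 0.081. First find Macaulay duration:
  t   CF        PV=CF/(1+0.081)^t    t·PV
  1     2,562.50     2,370.4903     2,370.4903
  2     2,562.50     2,192.8680     4,385.7360
  3     2,562.50     2,028.5550     6,085.6651
  4     2,562.50     1,876.5541     7,506.2166
  5     2,562.50     1,735.9428     8,679.7139
  6     2,562.50     1,605.8675     9,635.2050
  7     2,562.50     1,485.5389    10,398.7720
  8    27,562.50    14,781.3144   118,250.5154
  Σ                 28,077.1310   167,312.3141
P = 28,077.1310; Macaulay duration = 167,312.3141 / 28,077.1310 = 5.95902 years.
Modified duration = D_Mac / (1 + y) = 5.95902 / 1.081 = 5.51251 years.

5.51 years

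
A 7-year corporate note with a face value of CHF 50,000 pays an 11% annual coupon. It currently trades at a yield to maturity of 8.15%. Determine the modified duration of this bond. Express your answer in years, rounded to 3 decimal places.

4.952 years

Periodic yield y = 0.0815. First find Macaulay duration:
  t   CF        PV=CF/(1+0.0815)^t    t·PV
  1     5,500.00     5,085.5294     5,085.5294
  2     5,500.00     4,702.2925     9,404.5850
  3     5,500.00     4,347.9358    13,043.8073
  4     5,500.00     4,020.2827    16,081.1308
  5     5,500.00     3,717.3210    18,586.6052
  6     5,500.00     3,437.1901    20,623.1403
  7    55,500.00    32,070.6171   224,494.3197
  Σ                 57,381.1685   307,319.1178
P = 57,381.1685; Macaulay duration = 307,319.1178 / 57,381.1685 = 5.35575 years.
Modified duration = D_Mac / (1 + y) = 5.35575 / 1.0815 = 4.95215 years.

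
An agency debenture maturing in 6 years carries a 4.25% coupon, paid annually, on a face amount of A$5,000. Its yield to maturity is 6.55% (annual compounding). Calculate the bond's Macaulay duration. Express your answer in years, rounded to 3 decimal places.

Periodic yield y = 0.0655. Discount each cash flow and weight by its year:
  t   CF        PV=CF/(1+0.0655)^t    t·PV
  1       212.50       199.4369       199.4369
  2       212.50       187.1768       374.3536
  3       212.50       175.6704       527.0112
  4       212.50       164.8713       659.4853
  5       212.50       154.7361       773.6805
  6     5,212.50     3,562.2578    21,373.5467
  Σ                  4,444.1493    23,907.5142
Price P = Σ PV = 4,444.1493.
Macaulay duration = Σ(t·PV) / P = 23,907.5142 / 4,444.1493 = 5.37955 years.

5.380 years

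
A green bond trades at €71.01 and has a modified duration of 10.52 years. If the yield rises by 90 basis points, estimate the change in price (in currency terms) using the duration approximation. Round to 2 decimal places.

-€6.72

Duration approximation: ΔP/P ≈ -D_mod · Δy = -10.52 × (+0.009) = -0.094680.
ΔP ≈ 71.01 × (-0.094680) = -6.7232268.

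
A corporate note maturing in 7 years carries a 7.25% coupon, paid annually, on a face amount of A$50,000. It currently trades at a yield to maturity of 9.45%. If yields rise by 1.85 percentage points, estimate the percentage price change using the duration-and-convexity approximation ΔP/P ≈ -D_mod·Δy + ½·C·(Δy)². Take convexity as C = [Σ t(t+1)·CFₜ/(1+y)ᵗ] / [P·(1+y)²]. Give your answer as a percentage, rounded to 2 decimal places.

-8.94%

With y = 0.0945:
  t   CF        PV=CF/(1+0.0945)^t    t·PV        t(t+1)·PV
  1     3,625.00     3,312.0146     3,312.0146       6,624.0292
  2     3,625.00     3,026.0526     6,052.1053      18,156.3159
  3     3,625.00     2,764.7809     8,294.3426      33,177.3702
  4     3,625.00     2,526.0675    10,104.2699      50,521.3495
  5     3,625.00     2,307.9648    11,539.8240      69,238.9441
  6     3,625.00     2,108.6933    12,652.1597      88,565.1181
  7    53,625.00    28,500.7930   199,505.5510   1,596,044.4079
  Σ                 44,546.3667   251,460.2671   1,862,327.5349
P = 44,546.3667; D_Mac = 5.64491 yrs; D_mod = 5.15752 yrs; C = 34.89894.
Duration effect: -5.15752 × (+0.0185) = -0.095414
Convexity effect: 0.5 × 34.89894 × (0.0185)² = +0.0059721
ΔP/P ≈ -0.095414 + 0.0059721 = -0.089442 = -8.9442%.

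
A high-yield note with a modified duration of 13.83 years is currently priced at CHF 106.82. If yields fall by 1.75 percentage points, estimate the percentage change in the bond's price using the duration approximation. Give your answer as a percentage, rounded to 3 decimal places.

+24.203%

Duration approximation: ΔP/P ≈ -D_mod · Δy = -13.83 × (-0.0175) = +0.242025.
As a percentage: +24.2025%.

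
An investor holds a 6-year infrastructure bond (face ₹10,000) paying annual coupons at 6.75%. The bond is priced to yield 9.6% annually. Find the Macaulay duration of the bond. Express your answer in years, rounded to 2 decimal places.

Periodic yield y = 0.096. Discount each cash flow and weight by its year:
  t   CF        PV=CF/(1+0.096)^t    t·PV
  1       675.00       615.8759       615.8759
  2       675.00       561.9306     1,123.8612
  3       675.00       512.7104     1,538.1311
  4       675.00       467.8014     1,871.2058
  5       675.00       426.8261     2,134.1307
  6    10,675.00     6,158.9199    36,953.5196
  Σ                  8,744.0644    44,236.7243
Price P = Σ PV = 8,744.0644.
Macaulay duration = Σ(t·PV) / P = 44,236.7243 / 8,744.0644 = 5.05906 years.

5.06 years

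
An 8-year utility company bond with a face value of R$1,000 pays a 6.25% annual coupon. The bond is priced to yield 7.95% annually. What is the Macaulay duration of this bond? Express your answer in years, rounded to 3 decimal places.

6.445 years

Periodic yield y = 0.0795. Discount each cash flow and weight by its year:
  t   CF        PV=CF/(1+0.0795)^t    t·PV
  1        62.50        57.8972        57.8972
  2        62.50        53.6333       107.2667
  3        62.50        49.6835       149.0505
  4        62.50        46.0245       184.0981
  5        62.50        42.6351       213.1753
  6        62.50        39.4952       236.9711
  7        62.50        36.5866       256.1059
  8     1,062.50       576.1662     4,609.3295
  Σ                    902.1215     5,813.8941
Price P = Σ PV = 902.1215.
Macaulay duration = Σ(t·PV) / P = 5,813.8941 / 902.1215 = 6.44469 years.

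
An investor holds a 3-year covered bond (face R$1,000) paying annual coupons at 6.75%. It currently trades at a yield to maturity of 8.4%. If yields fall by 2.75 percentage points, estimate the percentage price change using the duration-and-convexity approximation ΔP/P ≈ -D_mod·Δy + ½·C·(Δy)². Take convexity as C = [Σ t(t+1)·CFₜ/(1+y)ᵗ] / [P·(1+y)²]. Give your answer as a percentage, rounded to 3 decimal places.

+7.482%

With y = 0.084:
  t   CF        PV=CF/(1+0.084)^t    t·PV        t(t+1)·PV
  1        67.50        62.2694        62.2694         124.5387
  2        67.50        57.4441       114.8881         344.6644
  3     1,067.50       838.0695     2,514.2085      10,056.8340
  Σ                    957.7829     2,691.3660      10,526.0372
P = 957.7829; D_Mac = 2.81000 yrs; D_mod = 2.59225 yrs; C = 9.35275.
Duration effect: -2.59225 × (-0.0275) = +0.071287
Convexity effect: 0.5 × 9.35275 × (-0.0275)² = +0.0035365
ΔP/P ≈ +0.071287 + 0.0035365 = +0.074823 = +7.4823%.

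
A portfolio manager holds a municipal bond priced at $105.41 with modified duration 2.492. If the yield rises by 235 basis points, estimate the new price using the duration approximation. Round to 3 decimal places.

$99.237

Duration approximation: ΔP/P ≈ -D_mod · Δy = -2.492 × (+0.0235) = -0.058562.
New price ≈ 105.41 × (1 - 0.058562) = 99.23697958.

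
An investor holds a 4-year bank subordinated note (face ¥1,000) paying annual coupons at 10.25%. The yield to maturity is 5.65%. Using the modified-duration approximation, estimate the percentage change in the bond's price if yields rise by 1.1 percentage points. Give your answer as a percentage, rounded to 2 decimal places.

-3.66%

Periodic yield y = 0.0565. Modified duration first:
  t   CF        PV=CF/(1+0.0565)^t    t·PV
  1       102.50        97.0185        97.0185
  2       102.50        91.8301       183.6601
  3       102.50        86.9191       260.7574
  4     1,102.50       884.9130     3,539.6521
  Σ                  1,160.6807     4,081.0881
P = 1,160.6807; D_Mac = 3.51612 yrs; D_mod = 3.51612/(1+0.0565) = 3.32808 yrs.
ΔP/P ≈ -D_mod · Δy = -3.32808 × (+0.011) = -0.036609 = -3.6609%.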